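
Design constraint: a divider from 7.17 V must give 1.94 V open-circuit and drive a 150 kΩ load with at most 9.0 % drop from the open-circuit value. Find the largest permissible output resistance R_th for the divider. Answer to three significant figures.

Loading drop = R_th/(R_th + R_L) ≤ 0.0900, so R_th ≤ R_L · ε/(1−ε) = 150 kΩ × 0.0900/0.9100 = 14.8 kΩ.
(Any R1, R2 with R2/(R1+R2) = 0.271 and R1‖R2 ≤ 14.8 kΩ will meet the spec.)

R_th ≤ 14.8 kΩ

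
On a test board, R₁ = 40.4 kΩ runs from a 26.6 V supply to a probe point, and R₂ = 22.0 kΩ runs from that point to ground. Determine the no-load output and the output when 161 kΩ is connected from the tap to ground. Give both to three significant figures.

Open-circuit: V = 26.6 × 22.0/(40.4 + 22.0) = 9.38 V.
With the load, R₂ becomes R₂‖R_L = 19.36 kΩ, so V = 26.6 × 19.36/59.76 = 8.62 V.

Unloaded: 9.38 V; loaded: 8.62 V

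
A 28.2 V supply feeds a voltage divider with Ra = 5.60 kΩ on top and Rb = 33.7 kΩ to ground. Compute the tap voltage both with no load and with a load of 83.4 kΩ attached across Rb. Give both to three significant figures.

Open-circuit: V = 28.2 × 33.7/(5.60 + 33.7) = 24.2 V.
With the load, Rb becomes Rb‖R_L = 24.00 kΩ, so V = 28.2 × 24.00/29.60 = 22.9 V.

Unloaded: 24.2 V; loaded: 22.9 V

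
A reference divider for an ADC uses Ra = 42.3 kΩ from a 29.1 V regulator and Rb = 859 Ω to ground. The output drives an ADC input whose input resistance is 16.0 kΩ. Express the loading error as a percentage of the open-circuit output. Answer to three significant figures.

The divider's output (Thévenin) resistance is Ra‖Rb = 841.9 Ω.
Fractional drop under load = R_th/(R_th + R_L) = 841.9 / (841.9 + 16000) = 0.04999.
So the output falls by 5.00 %.

5.00 %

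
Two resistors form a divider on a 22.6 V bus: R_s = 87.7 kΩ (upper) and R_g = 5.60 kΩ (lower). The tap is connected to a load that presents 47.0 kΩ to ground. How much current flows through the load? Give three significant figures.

R_g‖R_L = 5.004 kΩ; V_out = 22.6 × 5.004/92.70 = 1.220 V.
I_L = V_out / R_L = 1.220 / 47.0 kΩ = 0.0260 mA.

I_L ≈ 0.0260 mA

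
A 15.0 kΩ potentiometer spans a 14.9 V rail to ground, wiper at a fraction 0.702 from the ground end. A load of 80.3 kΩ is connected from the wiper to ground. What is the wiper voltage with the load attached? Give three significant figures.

V ≈ 10.1 V

The wiper splits the pot into (1−α)R = 4.470 kΩ above and αR = 10.53 kΩ below.
Lower section ‖ load = 9.309 kΩ.
V_wiper = 14.9 × 9.309/(4.470 + 9.309) = 10.1 V.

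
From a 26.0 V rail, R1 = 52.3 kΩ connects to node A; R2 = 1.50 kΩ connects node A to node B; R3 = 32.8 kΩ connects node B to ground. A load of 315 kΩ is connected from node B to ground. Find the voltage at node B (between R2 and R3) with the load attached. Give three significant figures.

At node B, R3 is in parallel with the load: R3‖R_L = 29.71 kΩ.
Below node A the resistance is R2 + (R3‖R_L) = 31.21 kΩ, so V_A = 26.0 × 31.21/83.51 = 9.716 V.
Then V_B = V_A × (R3‖R_L)/(R2 + R3‖R_L) = 9.716 × 29.71/31.21 = 9.25 V.

V ≈ 9.25 V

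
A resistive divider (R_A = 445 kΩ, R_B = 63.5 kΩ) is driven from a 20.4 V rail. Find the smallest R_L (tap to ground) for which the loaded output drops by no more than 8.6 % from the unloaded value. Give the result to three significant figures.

R_L(min) ≈ 591 kΩ

Output resistance R_th = R_A‖R_B = (445 × 63.5)/508.5 = 55.57 kΩ.
The fractional drop is R_th/(R_th + R_L); requiring this ≤ 0.0860 gives R_L ≥ R_th(1/0.0860 − 1) = 55.57 × 10.63 = 591 kΩ.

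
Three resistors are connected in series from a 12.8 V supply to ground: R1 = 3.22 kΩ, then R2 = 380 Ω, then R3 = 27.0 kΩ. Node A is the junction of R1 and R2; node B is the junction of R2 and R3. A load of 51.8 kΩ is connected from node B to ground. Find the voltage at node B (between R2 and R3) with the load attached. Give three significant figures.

At node B, R3 is in parallel with the load: R3‖R_L = 17750 Ω.
Below node A the resistance is R2 + (R3‖R_L) = 18130 Ω, so V_A = 12.8 × 18130/21350 = 10.87 V.
Then V_B = V_A × (R3‖R_L)/(R2 + R3‖R_L) = 10.87 × 17750/18130 = 10.6 V.

V ≈ 10.6 V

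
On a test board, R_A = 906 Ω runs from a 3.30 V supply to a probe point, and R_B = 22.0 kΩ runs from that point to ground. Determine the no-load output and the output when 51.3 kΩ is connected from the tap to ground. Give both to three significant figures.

Open-circuit: V = 3.30 × 22000/(906 + 22000) = 3.17 V.
With the load, R_B becomes R_B‖R_L = 15400 Ω, so V = 3.30 × 15400/16300 = 3.12 V.

Unloaded: 3.17 V; loaded: 3.12 V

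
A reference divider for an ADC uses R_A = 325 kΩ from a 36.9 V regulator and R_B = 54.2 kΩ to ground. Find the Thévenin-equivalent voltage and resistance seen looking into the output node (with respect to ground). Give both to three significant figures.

V_th is the open-circuit tap voltage: 36.9 × 54.2/(325 + 54.2) = 5.27 V.
With the supply zeroed, R_A and R_B appear in parallel from the tap: R_th = R_A‖R_B = (325 × 54.2)/379.2 = 46.5 kΩ.

V_th = 5.27 V, R_th = 46.5 kΩ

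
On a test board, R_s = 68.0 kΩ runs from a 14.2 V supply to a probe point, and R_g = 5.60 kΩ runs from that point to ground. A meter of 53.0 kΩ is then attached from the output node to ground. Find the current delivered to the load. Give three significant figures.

R_g‖R_L = 5.065 kΩ; V_out = 14.2 × 5.065/73.06 = 0.9843 V.
I_L = V_out / R_L = 0.9843 / 53.0 kΩ = 0.0186 mA.

I_L ≈ 0.0186 mA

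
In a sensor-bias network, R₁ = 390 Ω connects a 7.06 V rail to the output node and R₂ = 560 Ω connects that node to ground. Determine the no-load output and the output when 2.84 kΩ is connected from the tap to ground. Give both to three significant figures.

Open-circuit: V = 7.06 × 560/(390 + 560) = 4.16 V.
With the load, R₂ becomes R₂‖R_L = 467.8 Ω, so V = 7.06 × 467.8/857.8 = 3.85 V.

Unloaded: 4.16 V; loaded: 3.85 V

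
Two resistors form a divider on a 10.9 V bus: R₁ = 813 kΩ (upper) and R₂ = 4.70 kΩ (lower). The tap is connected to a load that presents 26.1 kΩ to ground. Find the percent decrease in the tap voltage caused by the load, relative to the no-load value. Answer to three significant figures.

15.2 %

Unloaded V = 10.9 × 4.70/817.7 = 0.06265 V.
Loaded: R₂‖R_L = 3.983 kΩ, giving V = 10.9 × 3.983/817.0 = 0.05314 V.
Drop = (0.06265 − 0.05314) / 0.06265 = 15.2 %.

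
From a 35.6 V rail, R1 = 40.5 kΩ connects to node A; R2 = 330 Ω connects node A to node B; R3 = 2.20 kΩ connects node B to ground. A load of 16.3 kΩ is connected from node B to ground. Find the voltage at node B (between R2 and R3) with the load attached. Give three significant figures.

At node B, R3 is in parallel with the load: R3‖R_L = 1938 Ω.
Below node A the resistance is R2 + (R3‖R_L) = 2268 Ω, so V_A = 35.6 × 2268/42770 = 1.888 V.
Then V_B = V_A × (R3‖R_L)/(R2 + R3‖R_L) = 1.888 × 1938/2268 = 1.61 V.

V ≈ 1.61 V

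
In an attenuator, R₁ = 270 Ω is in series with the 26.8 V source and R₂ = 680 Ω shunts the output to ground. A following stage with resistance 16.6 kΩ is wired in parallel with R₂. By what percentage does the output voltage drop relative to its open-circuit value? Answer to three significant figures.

1.15 %

The divider's output (Thévenin) resistance is R₁‖R₂ = 193.3 Ω.
Fractional drop under load = R_th/(R_th + R_L) = 193.3 / (193.3 + 16600) = 0.01151.
So the output falls by 1.15 %.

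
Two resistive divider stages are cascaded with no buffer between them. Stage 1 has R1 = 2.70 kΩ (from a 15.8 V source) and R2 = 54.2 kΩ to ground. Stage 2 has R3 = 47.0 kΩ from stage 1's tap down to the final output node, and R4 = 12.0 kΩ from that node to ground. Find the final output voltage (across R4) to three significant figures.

V_out ≈ 2.93 V

Stage 2 presents R3+R4 = 59.00 kΩ as a load on stage 1's tap.
Stage 1's lower leg becomes R2‖(R3+R4) = 28.25 kΩ, so V_mid = 15.8 × 28.25/30.95 = 14.42 V.
Stage 2 is itself unloaded: V_out = V_mid × R4/(R3+R4) = 14.42 × 12.0/59.00 = 2.93 V.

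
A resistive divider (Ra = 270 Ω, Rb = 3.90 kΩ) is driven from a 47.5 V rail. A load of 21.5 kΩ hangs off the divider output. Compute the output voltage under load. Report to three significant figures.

The load sits in parallel with Rb: Rb‖R_L = (3900 × 21500) / (3900 + 21500) = 3301 Ω.
V_out = 47.5 × 3301 / (270 + 3301) = 47.5 × 3301/3571 = 43.9 V.
(Unloaded it would have been 44.4 V.)

V_out ≈ 43.9 V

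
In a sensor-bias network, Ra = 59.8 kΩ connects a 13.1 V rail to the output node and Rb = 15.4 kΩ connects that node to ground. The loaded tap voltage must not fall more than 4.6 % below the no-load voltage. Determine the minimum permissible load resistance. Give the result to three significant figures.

Output resistance R_th = Ra‖Rb = (59.8 × 15.4)/75.20 = 12.25 kΩ.
The fractional drop is R_th/(R_th + R_L); requiring this ≤ 0.0460 gives R_L ≥ R_th(1/0.0460 − 1) = 12.25 × 20.74 = 254 kΩ.

R_L(min) ≈ 254 kΩ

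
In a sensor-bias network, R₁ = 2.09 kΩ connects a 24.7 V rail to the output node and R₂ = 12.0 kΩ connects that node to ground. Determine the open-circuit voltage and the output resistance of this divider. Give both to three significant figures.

V_th is the open-circuit tap voltage: 24.7 × 12.0/(2.09 + 12.0) = 21.0 V.
With the supply zeroed, R₁ and R₂ appear in parallel from the tap: R_th = R₁‖R₂ = (2.09 × 12.0)/14.09 = 1.78 kΩ.

V_th = 21.0 V, R_th = 1.78 kΩ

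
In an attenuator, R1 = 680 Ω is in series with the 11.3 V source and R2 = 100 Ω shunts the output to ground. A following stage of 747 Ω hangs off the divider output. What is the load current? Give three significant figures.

I_L ≈ 1.74 mA

R2‖R_L = 88.19 Ω; V_out = 11.3 × 88.19/768.2 = 1.297 V.
I_L = V_out / R_L = 1.297 / 747 Ω = 1.74 mA.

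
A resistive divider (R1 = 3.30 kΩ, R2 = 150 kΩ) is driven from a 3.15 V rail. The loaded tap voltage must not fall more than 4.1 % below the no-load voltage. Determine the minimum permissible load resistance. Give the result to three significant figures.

R_L(min) ≈ 75.5 kΩ

Output resistance R_th = R1‖R2 = (3.30 × 150)/153.3 = 3.229 kΩ.
The fractional drop is R_th/(R_th + R_L); requiring this ≤ 0.0410 gives R_L ≥ R_th(1/0.0410 − 1) = 3.229 × 23.39 = 75.5 kΩ.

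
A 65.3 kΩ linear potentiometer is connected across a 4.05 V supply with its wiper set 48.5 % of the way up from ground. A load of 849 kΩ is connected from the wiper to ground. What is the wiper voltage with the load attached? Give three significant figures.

V ≈ 1.93 V

The wiper splits the pot into (1−α)R = 33.63 kΩ above and αR = 31.67 kΩ below.
Lower section ‖ load = 30.53 kΩ.
V_wiper = 4.05 × 30.53/(33.63 + 30.53) = 1.93 V.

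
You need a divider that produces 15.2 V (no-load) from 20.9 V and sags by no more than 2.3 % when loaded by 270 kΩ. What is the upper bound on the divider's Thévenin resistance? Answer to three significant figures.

Loading drop = R_th/(R_th + R_L) ≤ 0.0230, so R_th ≤ R_L · ε/(1−ε) = 270 kΩ × 0.0230/0.9770 = 6.36 kΩ.
(Any R1, R2 with R2/(R1+R2) = 0.727 and R1‖R2 ≤ 6.36 kΩ will meet the spec.)

R_th ≤ 6.36 kΩ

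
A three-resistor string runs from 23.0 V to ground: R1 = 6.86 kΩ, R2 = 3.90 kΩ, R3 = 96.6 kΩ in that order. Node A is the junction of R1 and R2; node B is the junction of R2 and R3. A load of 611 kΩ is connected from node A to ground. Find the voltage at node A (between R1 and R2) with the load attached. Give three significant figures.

V ≈ 21.3 V

Below node A the series string R2+R3 = 100.5 kΩ sits in parallel with the 611 kΩ load: 86.30 kΩ.
V_A = 23.0 × 86.30/(6.86 + 86.30) = 21.3 V.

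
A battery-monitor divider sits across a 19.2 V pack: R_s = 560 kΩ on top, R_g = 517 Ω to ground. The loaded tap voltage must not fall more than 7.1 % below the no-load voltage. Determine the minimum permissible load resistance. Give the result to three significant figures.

Output resistance R_th = R_s‖R_g = (560000 × 517)/560500 = 516.5 Ω.
The fractional drop is R_th/(R_th + R_L); requiring this ≤ 0.0710 gives R_L ≥ R_th(1/0.0710 − 1) = 516.5 × 13.08 = 6.76 kΩ.

R_L(min) ≈ 6.76 kΩ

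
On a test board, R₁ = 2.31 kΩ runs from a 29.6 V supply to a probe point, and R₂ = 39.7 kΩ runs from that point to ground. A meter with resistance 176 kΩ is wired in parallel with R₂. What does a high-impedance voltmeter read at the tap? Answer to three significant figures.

The load sits in parallel with R₂: R₂‖R_L = (39.7 × 176) / (39.7 + 176) = 32.39 kΩ.
V_out = 29.6 × 32.39 / (2.31 + 32.39) = 29.6 × 32.39/34.70 = 27.6 V.

V_out ≈ 27.6 V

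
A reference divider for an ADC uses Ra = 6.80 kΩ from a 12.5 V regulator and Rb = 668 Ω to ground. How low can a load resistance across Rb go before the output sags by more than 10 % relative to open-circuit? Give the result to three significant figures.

R_L(min) ≈ 5.47 kΩ

Output resistance R_th = Ra‖Rb = (6800 × 668)/7468 = 608.2 Ω.
The fractional drop is R_th/(R_th + R_L); requiring this ≤ 0.100 gives R_L ≥ R_th(1/0.100 − 1) = 608.2 × 9.000 = 5.47 kΩ.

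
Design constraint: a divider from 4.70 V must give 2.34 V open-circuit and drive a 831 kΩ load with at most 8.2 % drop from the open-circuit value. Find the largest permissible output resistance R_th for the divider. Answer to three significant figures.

Loading drop = R_th/(R_th + R_L) ≤ 0.0820, so R_th ≤ R_L · ε/(1−ε) = 831 kΩ × 0.0820/0.9180 = 74.2 kΩ.
(Any R1, R2 with R2/(R1+R2) = 0.498 and R1‖R2 ≤ 74.2 kΩ will meet the spec.)

R_th ≤ 74.2 kΩ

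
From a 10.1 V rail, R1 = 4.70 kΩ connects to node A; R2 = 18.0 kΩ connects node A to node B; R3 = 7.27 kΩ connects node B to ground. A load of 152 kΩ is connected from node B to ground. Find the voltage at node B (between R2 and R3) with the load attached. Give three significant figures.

At node B, R3 is in parallel with the load: R3‖R_L = 6.938 kΩ.
Below node A the resistance is R2 + (R3‖R_L) = 24.94 kΩ, so V_A = 10.1 × 24.94/29.64 = 8.498 V.
Then V_B = V_A × (R3‖R_L)/(R2 + R3‖R_L) = 8.498 × 6.938/24.94 = 2.36 V.

V ≈ 2.36 V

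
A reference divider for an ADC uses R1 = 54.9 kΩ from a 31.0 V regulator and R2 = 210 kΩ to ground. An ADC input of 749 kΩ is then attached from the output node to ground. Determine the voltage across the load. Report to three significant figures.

V_out ≈ 23.2 V

The load sits in parallel with R2: R2‖R_L = (210 × 749) / (210 + 749) = 164.0 kΩ.
V_out = 31.0 × 164.0 / (54.9 + 164.0) = 31.0 × 164.0/218.9 = 23.2 V.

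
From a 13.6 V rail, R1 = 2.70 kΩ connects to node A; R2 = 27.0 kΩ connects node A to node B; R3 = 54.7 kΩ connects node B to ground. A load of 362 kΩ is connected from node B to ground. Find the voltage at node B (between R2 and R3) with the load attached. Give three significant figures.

At node B, R3 is in parallel with the load: R3‖R_L = 47.52 kΩ.
Below node A the resistance is R2 + (R3‖R_L) = 74.52 kΩ, so V_A = 13.6 × 74.52/77.22 = 13.12 V.
Then V_B = V_A × (R3‖R_L)/(R2 + R3‖R_L) = 13.12 × 47.52/74.52 = 8.37 V.

V ≈ 8.37 V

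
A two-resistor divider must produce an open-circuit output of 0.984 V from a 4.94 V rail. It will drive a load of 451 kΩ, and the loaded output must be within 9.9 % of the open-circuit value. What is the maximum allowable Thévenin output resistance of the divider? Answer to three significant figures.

Loading drop = R_th/(R_th + R_L) ≤ 0.0990, so R_th ≤ R_L · ε/(1−ε) = 451 kΩ × 0.0990/0.9010 = 49.6 kΩ.

R_th ≤ 49.6 kΩ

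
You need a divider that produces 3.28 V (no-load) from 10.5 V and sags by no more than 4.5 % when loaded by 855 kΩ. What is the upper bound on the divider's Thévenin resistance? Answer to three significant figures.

R_th ≤ 40.3 kΩ

Loading drop = R_th/(R_th + R_L) ≤ 0.0450, so R_th ≤ R_L · ε/(1−ε) = 855 kΩ × 0.0450/0.9550 = 40.3 kΩ.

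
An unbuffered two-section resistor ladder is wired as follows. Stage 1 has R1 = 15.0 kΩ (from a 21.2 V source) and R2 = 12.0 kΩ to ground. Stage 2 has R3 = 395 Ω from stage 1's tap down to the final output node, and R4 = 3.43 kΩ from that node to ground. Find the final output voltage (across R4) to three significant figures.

V_out ≈ 3.08 V

Stage 2 presents R3+R4 = 3825 Ω as a load on stage 1's tap.
Stage 1's lower leg becomes R2‖(R3+R4) = 2900 Ω, so V_mid = 21.2 × 2900/17900 = 3.435 V.
Stage 2 is itself unloaded: V_out = V_mid × R4/(R3+R4) = 3.435 × 3430/3825 = 3.08 V.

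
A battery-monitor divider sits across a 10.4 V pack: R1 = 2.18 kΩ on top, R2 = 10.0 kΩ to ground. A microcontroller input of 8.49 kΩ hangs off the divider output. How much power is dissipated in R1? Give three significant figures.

P ≈ 5.14 mW

Total resistance from the source is R1 + (R2‖R_L) = 6.772 kΩ, so I = 10.4/6.772 kΩ = 1.536 mA.
P = I²·R1 = (1.536 mA)² × 2.18 kΩ = 5.14 mW.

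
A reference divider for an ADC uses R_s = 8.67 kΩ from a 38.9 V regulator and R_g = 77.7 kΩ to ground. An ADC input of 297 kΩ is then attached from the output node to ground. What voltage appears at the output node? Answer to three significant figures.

V_out ≈ 34.1 V

The load sits in parallel with R_g: R_g‖R_L = (77.7 × 297) / (77.7 + 297) = 61.59 kΩ.
V_out = 38.9 × 61.59 / (8.67 + 61.59) = 38.9 × 61.59/70.26 = 34.1 V.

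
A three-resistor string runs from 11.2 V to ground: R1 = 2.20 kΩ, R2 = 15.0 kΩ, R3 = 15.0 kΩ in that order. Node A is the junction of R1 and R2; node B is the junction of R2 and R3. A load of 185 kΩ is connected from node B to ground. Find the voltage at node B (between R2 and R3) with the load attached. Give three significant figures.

V ≈ 5.00 V

At node B, R3 is in parallel with the load: R3‖R_L = 13.88 kΩ.
Below node A the resistance is R2 + (R3‖R_L) = 28.88 kΩ, so V_A = 11.2 × 28.88/31.07 = 10.41 V.
Then V_B = V_A × (R3‖R_L)/(R2 + R3‖R_L) = 10.41 × 13.88/28.88 = 5.00 V.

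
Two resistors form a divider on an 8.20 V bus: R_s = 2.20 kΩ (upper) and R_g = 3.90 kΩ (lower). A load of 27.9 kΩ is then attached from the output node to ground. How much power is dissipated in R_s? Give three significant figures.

P ≈ 4.68 mW

Total resistance from the source is R_s + (R_g‖R_L) = 5.622 kΩ, so I = 8.20/5.622 kΩ = 1.459 mA.
P = I²·R_s = (1.459 mA)² × 2.20 kΩ = 4.68 mW.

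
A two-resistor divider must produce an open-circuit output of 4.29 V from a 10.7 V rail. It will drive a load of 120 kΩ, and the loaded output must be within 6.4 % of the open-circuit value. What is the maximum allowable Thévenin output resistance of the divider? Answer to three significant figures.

R_th ≤ 8.21 kΩ

Loading drop = R_th/(R_th + R_L) ≤ 0.0640, so R_th ≤ R_L · ε/(1−ε) = 120 kΩ × 0.0640/0.9360 = 8.21 kΩ.
(Any R1, R2 with R2/(R1+R2) = 0.401 and R1‖R2 ≤ 8.21 kΩ will meet the spec.)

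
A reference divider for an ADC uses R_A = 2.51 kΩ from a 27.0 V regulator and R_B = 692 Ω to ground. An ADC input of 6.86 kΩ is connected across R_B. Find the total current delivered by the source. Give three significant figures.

I ≈ 8.60 mA

R_B‖R_L = 628.6 Ω, so the source sees R_A + R_B‖R_L = 3139 Ω.
I = 27.0 V / 3139 Ω = 8.60 mA.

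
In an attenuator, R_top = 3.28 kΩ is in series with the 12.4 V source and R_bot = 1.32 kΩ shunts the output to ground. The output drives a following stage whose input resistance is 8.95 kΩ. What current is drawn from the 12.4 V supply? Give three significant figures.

R_bot‖R_L = 1.150 kΩ, so the source sees R_top + R_bot‖R_L = 4.430 kΩ.
I = 12.4 V / 4.430 kΩ = 2.80 mA.

I ≈ 2.80 mA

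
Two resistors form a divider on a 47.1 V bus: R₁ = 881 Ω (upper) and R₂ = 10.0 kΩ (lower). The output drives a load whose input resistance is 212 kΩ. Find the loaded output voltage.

The load sits in parallel with R₂: R₂‖R_L = (10000 × 212000) / (10000 + 212000) = 9550 Ω.
V_out = 47.1 × 9550 / (881 + 9550) = 47.1 × 9550/10430 = 43.1 V.
(Unloaded it would have been 43.3 V.)

V_out ≈ 43.1 V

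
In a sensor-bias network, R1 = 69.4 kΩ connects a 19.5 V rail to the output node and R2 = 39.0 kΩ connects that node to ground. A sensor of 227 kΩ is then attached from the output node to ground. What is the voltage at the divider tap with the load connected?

The load sits in parallel with R2: R2‖R_L = (39.0 × 227) / (39.0 + 227) = 33.28 kΩ.
V_out = 19.5 × 33.28 / (69.4 + 33.28) = 19.5 × 33.28/102.7 = 6.32 V.
(Unloaded it would have been 7.02 V.)

V_out ≈ 6.32 V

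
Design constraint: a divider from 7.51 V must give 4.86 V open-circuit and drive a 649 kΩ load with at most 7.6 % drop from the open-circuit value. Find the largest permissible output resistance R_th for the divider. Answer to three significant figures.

R_th ≤ 53.4 kΩ

Loading drop = R_th/(R_th + R_L) ≤ 0.0760, so R_th ≤ R_L · ε/(1−ε) = 649 kΩ × 0.0760/0.9240 = 53.4 kΩ.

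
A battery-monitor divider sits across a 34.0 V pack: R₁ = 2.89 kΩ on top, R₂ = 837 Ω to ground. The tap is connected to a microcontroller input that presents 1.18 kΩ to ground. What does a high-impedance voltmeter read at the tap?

V_out ≈ 4.93 V

The load sits in parallel with R₂: R₂‖R_L = (837 × 1180) / (837 + 1180) = 489.7 Ω.
V_out = 34.0 × 489.7 / (2890 + 489.7) = 34.0 × 489.7/3380 = 4.93 V.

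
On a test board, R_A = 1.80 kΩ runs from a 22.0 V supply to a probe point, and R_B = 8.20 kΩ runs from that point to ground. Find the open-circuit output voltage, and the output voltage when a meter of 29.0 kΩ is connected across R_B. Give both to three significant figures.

Open-circuit: V = 22.0 × 8.20/(1.80 + 8.20) = 18.0 V.
With the load, R_B becomes R_B‖R_L = 6.392 kΩ, so V = 22.0 × 6.392/8.192 = 17.2 V.

Unloaded: 18.0 V; loaded: 17.2 V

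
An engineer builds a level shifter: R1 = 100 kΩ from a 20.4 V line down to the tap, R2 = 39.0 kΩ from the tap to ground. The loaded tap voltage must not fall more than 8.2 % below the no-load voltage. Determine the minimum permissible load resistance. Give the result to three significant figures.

R_L(min) ≈ 314 kΩ

Output resistance R_th = R1‖R2 = (100 × 39.0)/139.0 = 28.06 kΩ.
The fractional drop is R_th/(R_th + R_L); requiring this ≤ 0.0820 gives R_L ≥ R_th(1/0.0820 − 1) = 28.06 × 11.20 = 314 kΩ.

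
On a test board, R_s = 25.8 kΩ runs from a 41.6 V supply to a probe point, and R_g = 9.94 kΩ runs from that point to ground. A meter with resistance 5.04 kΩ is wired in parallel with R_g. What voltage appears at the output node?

The load sits in parallel with R_g: R_g‖R_L = (9.94 × 5.04) / (9.94 + 5.04) = 3.344 kΩ.
V_out = 41.6 × 3.344 / (25.8 + 3.344) = 41.6 × 3.344/29.14 = 4.77 V.
(Unloaded it would have been 11.6 V.)

V_out ≈ 4.77 V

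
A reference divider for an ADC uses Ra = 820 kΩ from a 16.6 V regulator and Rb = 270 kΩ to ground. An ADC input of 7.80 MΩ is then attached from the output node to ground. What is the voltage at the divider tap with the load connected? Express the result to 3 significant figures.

The load sits in parallel with Rb: Rb‖R_L = (270 × 7800) / (270 + 7800) = 261.0 kΩ.
V_out = 16.6 × 261.0 / (820 + 261.0) = 16.6 × 261.0/1081 = 4.01 V.

V_out ≈ 4.01 V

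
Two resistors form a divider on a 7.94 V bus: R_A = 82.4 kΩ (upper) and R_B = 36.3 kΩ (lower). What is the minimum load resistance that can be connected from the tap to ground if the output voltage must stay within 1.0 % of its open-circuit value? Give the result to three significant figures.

Output resistance R_th = R_A‖R_B = (82.4 × 36.3)/118.7 = 25.20 kΩ.
The fractional drop is R_th/(R_th + R_L); requiring this ≤ 0.0100 gives R_L ≥ R_th(1/0.0100 − 1) = 25.20 × 99.00 = 2.49 MΩ.

R_L(min) ≈ 2.49 MΩ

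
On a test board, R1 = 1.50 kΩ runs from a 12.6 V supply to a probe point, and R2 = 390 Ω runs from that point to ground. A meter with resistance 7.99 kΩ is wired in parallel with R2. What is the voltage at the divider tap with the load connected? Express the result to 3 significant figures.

V_out ≈ 2.50 V

The load sits in parallel with R2: R2‖R_L = (390 × 7990) / (390 + 7990) = 371.8 Ω.
V_out = 12.6 × 371.8 / (1500 + 371.8) = 12.6 × 371.8/1872 = 2.50 V.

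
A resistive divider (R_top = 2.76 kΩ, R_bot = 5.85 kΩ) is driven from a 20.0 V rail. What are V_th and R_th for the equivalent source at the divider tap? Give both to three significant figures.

V_th is the open-circuit tap voltage: 20.0 × 5.85/(2.76 + 5.85) = 13.6 V.
With the supply zeroed, R_top and R_bot appear in parallel from the tap: R_th = R_top‖R_bot = (2.76 × 5.85)/8.610 = 1.88 kΩ.

V_th = 13.6 V, R_th = 1.88 kΩ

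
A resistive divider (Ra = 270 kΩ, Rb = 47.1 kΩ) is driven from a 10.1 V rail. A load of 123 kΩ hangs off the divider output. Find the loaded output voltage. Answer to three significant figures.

V_out ≈ 1.13 V

The load sits in parallel with Rb: Rb‖R_L = (47.1 × 123) / (47.1 + 123) = 34.06 kΩ.
V_out = 10.1 × 34.06 / (270 + 34.06) = 10.1 × 34.06/304.1 = 1.13 V.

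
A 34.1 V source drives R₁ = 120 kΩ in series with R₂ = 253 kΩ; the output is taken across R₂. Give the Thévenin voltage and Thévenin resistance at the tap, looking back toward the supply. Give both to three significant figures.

V_th is the open-circuit tap voltage: 34.1 × 253/(120 + 253) = 23.1 V.
With the supply zeroed, R₁ and R₂ appear in parallel from the tap: R_th = R₁‖R₂ = (120 × 253)/373.0 = 81.4 kΩ.

V_th = 23.1 V, R_th = 81.4 kΩ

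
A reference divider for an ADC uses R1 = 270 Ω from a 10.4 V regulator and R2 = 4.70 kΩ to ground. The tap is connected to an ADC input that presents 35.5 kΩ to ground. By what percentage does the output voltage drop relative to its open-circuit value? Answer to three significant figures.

The divider's output (Thévenin) resistance is R1‖R2 = 255.3 Ω.
Fractional drop under load = R_th/(R_th + R_L) = 255.3 / (255.3 + 35500) = 0.007141.
So the output falls by 0.714 %.

0.714 %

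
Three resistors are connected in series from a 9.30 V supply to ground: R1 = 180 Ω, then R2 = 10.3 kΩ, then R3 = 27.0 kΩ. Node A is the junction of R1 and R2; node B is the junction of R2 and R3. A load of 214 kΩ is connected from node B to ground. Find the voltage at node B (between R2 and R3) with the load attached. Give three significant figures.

V ≈ 6.47 V

At node B, R3 is in parallel with the load: R3‖R_L = 23980 Ω.
Below node A the resistance is R2 + (R3‖R_L) = 34280 Ω, so V_A = 9.30 × 34280/34460 = 9.251 V.
Then V_B = V_A × (R3‖R_L)/(R2 + R3‖R_L) = 9.251 × 23980/34280 = 6.47 V.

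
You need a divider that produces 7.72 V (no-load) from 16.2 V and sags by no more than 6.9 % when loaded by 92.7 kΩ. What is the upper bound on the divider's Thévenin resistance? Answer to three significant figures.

Loading drop = R_th/(R_th + R_L) ≤ 0.0690, so R_th ≤ R_L · ε/(1−ε) = 92.7 kΩ × 0.0690/0.9310 = 6.87 kΩ.
(Any R1, R2 with R2/(R1+R2) = 0.477 and R1‖R2 ≤ 6.87 kΩ will meet the spec.)

R_th ≤ 6.87 kΩ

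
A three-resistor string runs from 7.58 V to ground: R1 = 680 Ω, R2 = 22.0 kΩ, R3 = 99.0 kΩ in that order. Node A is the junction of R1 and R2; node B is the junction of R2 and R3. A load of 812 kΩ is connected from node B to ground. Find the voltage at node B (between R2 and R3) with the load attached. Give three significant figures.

V ≈ 6.03 V

At node B, R3 is in parallel with the load: R3‖R_L = 88240 Ω.
Below node A the resistance is R2 + (R3‖R_L) = 110200 Ω, so V_A = 7.58 × 110200/110900 = 7.534 V.
Then V_B = V_A × (R3‖R_L)/(R2 + R3‖R_L) = 7.534 × 88240/110200 = 6.03 V.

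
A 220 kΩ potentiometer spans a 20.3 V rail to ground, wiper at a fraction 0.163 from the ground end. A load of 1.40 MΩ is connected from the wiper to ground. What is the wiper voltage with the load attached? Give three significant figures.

V ≈ 3.24 V

The wiper splits the pot into (1−α)R = 184.1 kΩ above and αR = 35.86 kΩ below.
Lower section ‖ load = 34.96 kΩ.
V_wiper = 20.3 × 34.96/(184.1 + 34.96) = 3.24 V.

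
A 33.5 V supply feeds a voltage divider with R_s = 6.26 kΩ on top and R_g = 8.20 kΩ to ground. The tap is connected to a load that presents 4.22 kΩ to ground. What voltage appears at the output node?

V_out ≈ 10.3 V

The load sits in parallel with R_g: R_g‖R_L = (8.20 × 4.22) / (8.20 + 4.22) = 2.786 kΩ.
V_out = 33.5 × 2.786 / (6.26 + 2.786) = 33.5 × 2.786/9.046 = 10.3 V.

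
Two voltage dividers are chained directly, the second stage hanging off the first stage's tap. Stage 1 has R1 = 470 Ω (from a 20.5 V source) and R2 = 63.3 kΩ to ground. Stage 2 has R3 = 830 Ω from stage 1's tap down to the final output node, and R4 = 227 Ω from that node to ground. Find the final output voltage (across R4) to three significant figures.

V_out ≈ 3.03 V

Stage 2 presents R3+R4 = 1057 Ω as a load on stage 1's tap.
Stage 1's lower leg becomes R2‖(R3+R4) = 1040 Ω, so V_mid = 20.5 × 1040/1510 = 14.12 V.
Stage 2 is itself unloaded: V_out = V_mid × R4/(R3+R4) = 14.12 × 227/1057 = 3.03 V.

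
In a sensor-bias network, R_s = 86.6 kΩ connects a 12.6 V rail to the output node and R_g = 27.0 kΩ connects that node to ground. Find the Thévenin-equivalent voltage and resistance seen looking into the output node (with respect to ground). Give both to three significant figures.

V_th is the open-circuit tap voltage: 12.6 × 27.0/(86.6 + 27.0) = 2.99 V.
With the supply zeroed, R_s and R_g appear in parallel from the tap: R_th = R_s‖R_g = (86.6 × 27.0)/113.6 = 20.6 kΩ.

V_th = 2.99 V, R_th = 20.6 kΩ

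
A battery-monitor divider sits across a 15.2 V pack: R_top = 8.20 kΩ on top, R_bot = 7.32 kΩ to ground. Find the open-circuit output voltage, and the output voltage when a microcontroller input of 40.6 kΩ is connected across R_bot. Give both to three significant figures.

Unloaded: 7.17 V; loaded: 6.55 V

Open-circuit: V = 15.2 × 7.32/(8.20 + 7.32) = 7.17 V.
With the load, R_bot becomes R_bot‖R_L = 6.202 kΩ, so V = 15.2 × 6.202/14.40 = 6.55 V.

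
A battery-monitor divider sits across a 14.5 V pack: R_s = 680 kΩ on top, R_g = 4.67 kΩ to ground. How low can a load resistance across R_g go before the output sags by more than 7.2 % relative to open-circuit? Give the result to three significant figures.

Output resistance R_th = R_s‖R_g = (680 × 4.67)/684.7 = 4.638 kΩ.
The fractional drop is R_th/(R_th + R_L); requiring this ≤ 0.0720 gives R_L ≥ R_th(1/0.0720 − 1) = 4.638 × 12.89 = 59.8 kΩ.

R_L(min) ≈ 59.8 kΩ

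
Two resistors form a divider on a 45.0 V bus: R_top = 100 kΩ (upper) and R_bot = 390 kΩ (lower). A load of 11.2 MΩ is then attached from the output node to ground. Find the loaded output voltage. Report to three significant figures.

V_out ≈ 35.6 V

The load sits in parallel with R_bot: R_bot‖R_L = (390 × 11200) / (390 + 11200) = 376.9 kΩ.
V_out = 45.0 × 376.9 / (100 + 376.9) = 45.0 × 376.9/476.9 = 35.6 V.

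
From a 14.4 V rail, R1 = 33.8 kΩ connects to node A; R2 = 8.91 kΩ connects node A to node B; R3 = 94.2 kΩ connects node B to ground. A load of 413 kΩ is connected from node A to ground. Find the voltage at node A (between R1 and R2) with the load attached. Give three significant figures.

Below node A the series string R2+R3 = 103.1 kΩ sits in parallel with the 413 kΩ load: 82.51 kΩ.
V_A = 14.4 × 82.51/(33.8 + 82.51) = 10.2 V.

V ≈ 10.2 V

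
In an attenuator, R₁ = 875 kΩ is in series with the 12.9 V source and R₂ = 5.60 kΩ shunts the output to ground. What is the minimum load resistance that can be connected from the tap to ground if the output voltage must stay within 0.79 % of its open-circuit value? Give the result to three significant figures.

R_L(min) ≈ 699 kΩ

Output resistance R_th = R₁‖R₂ = (875 × 5.60)/880.6 = 5.564 kΩ.
The fractional drop is R_th/(R_th + R_L); requiring this ≤ 0.00790 gives R_L ≥ R_th(1/0.00790 − 1) = 5.564 × 125.6 = 699 kΩ.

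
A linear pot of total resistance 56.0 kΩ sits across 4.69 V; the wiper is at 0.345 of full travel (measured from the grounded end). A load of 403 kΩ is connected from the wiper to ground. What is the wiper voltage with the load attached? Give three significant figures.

The wiper splits the pot into (1−α)R = 36.68 kΩ above and αR = 19.32 kΩ below.
Lower section ‖ load = 18.44 kΩ.
V_wiper = 4.69 × 18.44/(36.68 + 18.44) = 1.57 V.

V ≈ 1.57 V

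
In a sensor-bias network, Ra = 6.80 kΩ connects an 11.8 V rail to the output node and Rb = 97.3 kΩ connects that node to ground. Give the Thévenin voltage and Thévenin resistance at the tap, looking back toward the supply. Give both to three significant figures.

V_th = 11.0 V, R_th = 6.36 kΩ

V_th is the open-circuit tap voltage: 11.8 × 97.3/(6.80 + 97.3) = 11.0 V.
With the supply zeroed, Ra and Rb appear in parallel from the tap: R_th = Ra‖Rb = (6.80 × 97.3)/104.1 = 6.36 kΩ.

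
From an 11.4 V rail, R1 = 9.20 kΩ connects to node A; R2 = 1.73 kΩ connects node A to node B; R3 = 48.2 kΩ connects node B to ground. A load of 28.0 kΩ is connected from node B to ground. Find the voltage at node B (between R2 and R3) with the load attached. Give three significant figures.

V ≈ 7.05 V

At node B, R3 is in parallel with the load: R3‖R_L = 17.71 kΩ.
Below node A the resistance is R2 + (R3‖R_L) = 19.44 kΩ, so V_A = 11.4 × 19.44/28.64 = 7.738 V.
Then V_B = V_A × (R3‖R_L)/(R2 + R3‖R_L) = 7.738 × 17.71/19.44 = 7.05 V.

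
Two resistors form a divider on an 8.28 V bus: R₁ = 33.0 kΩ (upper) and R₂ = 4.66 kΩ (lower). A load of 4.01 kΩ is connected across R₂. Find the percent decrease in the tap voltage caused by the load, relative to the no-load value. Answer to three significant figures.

The divider's output (Thévenin) resistance is R₁‖R₂ = 4.083 kΩ.
Fractional drop under load = R_th/(R_th + R_L) = 4.083 / (4.083 + 4.01) = 0.5045.
So the output falls by 50.5 %.

50.5 %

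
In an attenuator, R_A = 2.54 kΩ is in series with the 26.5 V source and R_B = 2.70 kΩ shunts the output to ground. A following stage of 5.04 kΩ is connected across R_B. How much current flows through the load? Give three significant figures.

I_L ≈ 2.15 mA

R_B‖R_L = 1.758 kΩ; V_out = 26.5 × 1.758/4.298 = 10.84 V.
I_L = V_out / R_L = 10.84 / 5.04 kΩ = 2.15 mA.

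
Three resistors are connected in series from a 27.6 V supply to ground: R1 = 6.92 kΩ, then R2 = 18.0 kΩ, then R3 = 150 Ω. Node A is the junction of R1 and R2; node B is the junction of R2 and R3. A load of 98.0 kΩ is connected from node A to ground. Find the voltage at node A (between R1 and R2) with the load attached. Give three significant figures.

V ≈ 19.0 V

Below node A the series string R2+R3 = 18150 Ω sits in parallel with the 98000 Ω load: 15310 Ω.
V_A = 27.6 × 15310/(6920 + 15310) = 19.0 V.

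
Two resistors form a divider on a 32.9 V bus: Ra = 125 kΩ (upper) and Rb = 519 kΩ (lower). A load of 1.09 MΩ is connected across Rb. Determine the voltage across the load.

V_out ≈ 24.3 V

The load sits in parallel with Rb: Rb‖R_L = (519 × 1090) / (519 + 1090) = 351.6 kΩ.
V_out = 32.9 × 351.6 / (125 + 351.6) = 32.9 × 351.6/476.6 = 24.3 V.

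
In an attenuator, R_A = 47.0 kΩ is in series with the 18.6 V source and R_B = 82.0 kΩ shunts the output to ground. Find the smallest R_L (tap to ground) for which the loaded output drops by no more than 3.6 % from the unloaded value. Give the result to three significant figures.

Output resistance R_th = R_A‖R_B = (47.0 × 82.0)/129.0 = 29.88 kΩ.
The fractional drop is R_th/(R_th + R_L); requiring this ≤ 0.0360 gives R_L ≥ R_th(1/0.0360 − 1) = 29.88 × 26.78 = 800 kΩ.

R_L(min) ≈ 800 kΩ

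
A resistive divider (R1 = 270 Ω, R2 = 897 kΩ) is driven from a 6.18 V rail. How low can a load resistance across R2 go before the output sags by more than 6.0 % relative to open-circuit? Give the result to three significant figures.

Output resistance R_th = R1‖R2 = (270 × 897000)/897300 = 269.9 Ω.
The fractional drop is R_th/(R_th + R_L); requiring this ≤ 0.0600 gives R_L ≥ R_th(1/0.0600 − 1) = 269.9 × 15.67 = 4.23 kΩ.

R_L(min) ≈ 4.23 kΩ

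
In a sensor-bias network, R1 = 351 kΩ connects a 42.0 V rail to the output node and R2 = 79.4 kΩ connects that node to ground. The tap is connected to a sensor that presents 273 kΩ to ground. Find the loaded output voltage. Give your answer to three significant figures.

V_out ≈ 6.26 V

The load sits in parallel with R2: R2‖R_L = (79.4 × 273) / (79.4 + 273) = 61.51 kΩ.
V_out = 42.0 × 61.51 / (351 + 61.51) = 42.0 × 61.51/412.5 = 6.26 V.
(Unloaded it would have been 7.75 V.)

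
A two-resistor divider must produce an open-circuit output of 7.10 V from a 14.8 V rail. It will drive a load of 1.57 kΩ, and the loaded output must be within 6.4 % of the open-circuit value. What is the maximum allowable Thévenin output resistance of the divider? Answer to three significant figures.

R_th ≤ 107 Ω

Loading drop = R_th/(R_th + R_L) ≤ 0.0640, so R_th ≤ R_L · ε/(1−ε) = 1.57 kΩ × 0.0640/0.9360 = 107 Ω.
(Any R1, R2 with R2/(R1+R2) = 0.480 and R1‖R2 ≤ 107 Ω will meet the spec.)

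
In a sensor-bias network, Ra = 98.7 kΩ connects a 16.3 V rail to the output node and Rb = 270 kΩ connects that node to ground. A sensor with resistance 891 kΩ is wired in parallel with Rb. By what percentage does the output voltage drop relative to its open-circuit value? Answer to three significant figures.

7.50 %

The divider's output (Thévenin) resistance is Ra‖Rb = 72.28 kΩ.
Fractional drop under load = R_th/(R_th + R_L) = 72.28 / (72.28 + 891) = 0.07503.
So the output falls by 7.50 %.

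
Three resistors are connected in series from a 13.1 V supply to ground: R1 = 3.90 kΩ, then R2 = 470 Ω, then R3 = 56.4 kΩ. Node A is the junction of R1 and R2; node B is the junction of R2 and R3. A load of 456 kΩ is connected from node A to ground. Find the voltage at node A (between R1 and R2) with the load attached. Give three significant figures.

V ≈ 12.2 V

Below node A the series string R2+R3 = 56870 Ω sits in parallel with the 456000 Ω load: 50560 Ω.
V_A = 13.1 × 50560/(3900 + 50560) = 12.2 V.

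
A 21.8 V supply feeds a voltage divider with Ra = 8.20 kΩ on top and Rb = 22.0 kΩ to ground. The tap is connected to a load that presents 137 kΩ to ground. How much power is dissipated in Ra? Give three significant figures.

Total resistance from the source is Ra + (Rb‖R_L) = 27.16 kΩ, so I = 21.8/27.16 kΩ = 0.8028 mA.
P = I²·Ra = (0.8028 mA)² × 8.20 kΩ = 5.28 mW.

P ≈ 5.28 mW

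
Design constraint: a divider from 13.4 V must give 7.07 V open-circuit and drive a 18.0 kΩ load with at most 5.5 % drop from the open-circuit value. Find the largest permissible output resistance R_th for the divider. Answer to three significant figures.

R_th ≤ 1.05 kΩ

Loading drop = R_th/(R_th + R_L) ≤ 0.0550, so R_th ≤ R_L · ε/(1−ε) = 18.0 kΩ × 0.0550/0.9450 = 1.05 kΩ.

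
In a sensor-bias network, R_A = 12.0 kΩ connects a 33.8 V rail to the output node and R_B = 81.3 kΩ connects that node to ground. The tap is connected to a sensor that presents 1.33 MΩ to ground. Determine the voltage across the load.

V_out ≈ 29.2 V

The load sits in parallel with R_B: R_B‖R_L = (81.3 × 1330) / (81.3 + 1330) = 76.62 kΩ.
V_out = 33.8 × 76.62 / (12.0 + 76.62) = 33.8 × 76.62/88.62 = 29.2 V.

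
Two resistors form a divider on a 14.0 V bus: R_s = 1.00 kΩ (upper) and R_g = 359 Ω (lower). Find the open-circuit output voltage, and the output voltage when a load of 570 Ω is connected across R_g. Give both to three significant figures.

Unloaded: 3.70 V; loaded: 2.53 V

Open-circuit: V = 14.0 × 359/(1000 + 359) = 3.70 V.
With the load, R_g becomes R_g‖R_L = 220.3 Ω, so V = 14.0 × 220.3/1220 = 2.53 V.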